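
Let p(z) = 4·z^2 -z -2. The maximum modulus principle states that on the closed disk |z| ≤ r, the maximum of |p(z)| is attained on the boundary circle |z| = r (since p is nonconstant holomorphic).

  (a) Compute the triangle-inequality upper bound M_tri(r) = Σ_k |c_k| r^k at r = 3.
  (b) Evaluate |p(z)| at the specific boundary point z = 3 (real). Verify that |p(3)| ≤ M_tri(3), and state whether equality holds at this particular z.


Coefficients: c_0 = -2, c_1 = -1, c_2 = 4. Radius r = 3.
Part (a). Triangle bound: M_tri(r) = Σ_k |c_k| r^k
  = |-2|·3^0 + |-1|·3^1 + |4|·3^2
  = 2 + 3 + 36 = 41.
This bounds M(r) := max_{|z|=r} |p(z)| from above; equality holds iff all terms c_k z^k can be made to align in phase at a single z on |z|=r.
Part (b). At z = 3 (real, on the circle |z| = r):
  p(3) = (-2)·3^0 + (-1)·3^1 + (4)·3^2 = 31.
  |p(3)| = 31.
Check: |p(3)| = 31 ≤ 41 = M_tri(3). ✓ Equality does not hold at z = 3 (the coefficients have mixed signs, so the terms do not all align in phase there).

M_tri(3) = 41; |p(3)| = 31; equality at z=3: no.


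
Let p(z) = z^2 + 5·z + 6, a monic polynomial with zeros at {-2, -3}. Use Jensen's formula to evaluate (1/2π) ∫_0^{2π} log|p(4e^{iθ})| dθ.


Zeros: -3, -2; r = 4.
Inside |z| < r: -3, -2. Outside (|z| ≥ r): ∅.
p(0) = 6, so log|p(0)| = log(6) = 1.7918.
Apply Jensen: I(r) = log|p(0)| + Σ_k log(r/|z_k|), summed over zeros inside |z| < r.
  log(r/|z_k|) for z_k = -2: log(4/2) = 0.6931
  log(r/|z_k|) for z_k = -3: log(4/3) = 0.2877
Sum over inside zeros: 0.9808.
I(r) = log|p(0)| + (inside sum) = 1.7918 + 0.9808 = 2.7726.
Closed form (all zeros inside, monic): I(r) = n·log(r) = 2·log(4) = 2.7726. ✓

I(r) ≈ 2.7726.


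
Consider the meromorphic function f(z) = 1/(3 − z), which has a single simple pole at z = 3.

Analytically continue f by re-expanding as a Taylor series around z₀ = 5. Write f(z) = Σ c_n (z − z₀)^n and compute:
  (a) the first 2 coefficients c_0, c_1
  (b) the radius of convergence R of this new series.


Let w = z − z₀, so z = z₀ + w.
Then 3 − z = 3 − (z₀ + w) = (3 − z₀) − w = -2 − w.
f(z) = 1/(-2 − w) = (1/(-2)) · 1/(1 − w/(-2)) = Σ_{n≥0} w^n / (-2)^(n+1).
So c_n = 1/(-2)^(n+1):
  c_0 = 1/(-2)^1 = -1/2.
  c_1 = 1/(-2)^2 = 1/4.
The series is valid for |w/d| < 1, i.e. |z − z₀| < |d|.
Radius of convergence: R = |3 − z₀| = |-2| = 2 (distance from z₀ to the singularity z = 3).

c_0 = -1/2, c_1 = 1/4; R = 2.


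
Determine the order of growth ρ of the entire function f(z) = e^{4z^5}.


|e^{4z^5}| = e^{Re(4·z^5) + 0} ≤ e^{4|z|^5 + 0} = e^{4r^5 + 0} on |z| = r, so ρ ≤ 5. Choosing z on |z|=r so that 4·z^5 is real positive (always possible by picking arg z appropriately) gives |f(z)| = e^{4r^5 + 0}, matching the bound. The additive constant 0 does not affect log log M(r) ~ 5·log r. Hence ρ = 5.
Therefore ρ = 5.

Order ρ = 5.


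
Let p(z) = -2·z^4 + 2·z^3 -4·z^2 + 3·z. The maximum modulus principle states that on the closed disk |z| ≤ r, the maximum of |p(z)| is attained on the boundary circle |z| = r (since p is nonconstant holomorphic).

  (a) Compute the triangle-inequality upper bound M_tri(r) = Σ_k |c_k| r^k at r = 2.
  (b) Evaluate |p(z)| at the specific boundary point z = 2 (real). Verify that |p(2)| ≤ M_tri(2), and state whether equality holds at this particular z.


Coefficients: c_0 = 0, c_1 = 3, c_2 = -4, c_3 = 2, c_4 = -2. Radius r = 2.
Part (a). Triangle bound: M_tri(r) = Σ_k |c_k| r^k
  = |0|·2^0 + |3|·2^1 + |-4|·2^2 + |2|·2^3 + |-2|·2^4
  = 0 + 6 + 16 + 16 + 32 = 70.
This bounds M(r) := max_{|z|=r} |p(z)| from above; equality holds iff all terms c_k z^k can be made to align in phase at a single z on |z|=r.
Part (b). At z = 2 (real, on the circle |z| = r):
  p(2) = (0)·2^0 + (3)·2^1 + (-4)·2^2 + (2)·2^3 + (-2)·2^4 = -26.
  |p(2)| = 26.
Check: |p(2)| = 26 ≤ 70 = M_tri(2). ✓ Equality does not hold at z = 2 (the coefficients have mixed signs, so the terms do not all align in phase there).

M_tri(2) = 70; |p(2)| = 26; equality at z=2: no.


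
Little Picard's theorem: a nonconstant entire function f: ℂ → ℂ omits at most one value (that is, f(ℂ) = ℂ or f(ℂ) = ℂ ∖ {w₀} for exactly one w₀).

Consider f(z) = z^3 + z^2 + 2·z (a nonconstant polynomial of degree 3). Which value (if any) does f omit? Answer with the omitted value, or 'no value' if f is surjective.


Little Picard bounds the complement of f(ℂ) to at most one point.
For every w ∈ ℂ, the equation p(z) − w = 0 is a nonconstant polynomial in z and hence has at least one root by the fundamental theorem of algebra. So p is surjective onto ℂ, omitting no value.

Omitted value: no value.


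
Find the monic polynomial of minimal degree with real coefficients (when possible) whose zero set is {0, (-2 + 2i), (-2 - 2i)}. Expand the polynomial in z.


The polynomial is p(z) = ∏_{α ∈ S} (z − α), where S = {0, (-2 + 2i), (-2 - 2i)}.
Expanding the product yields: p(z) = z^3 + 4·z^2 + 8·z.
Note conjugate pairs combine to real quadratics: (z − (-2+2i))(z − (-2−2i)) = z² + 4z + 8.
The resulting polynomial has degree 3 and real coefficients as required.

p(z) = z^3 + 4·z^2 + 8·z.


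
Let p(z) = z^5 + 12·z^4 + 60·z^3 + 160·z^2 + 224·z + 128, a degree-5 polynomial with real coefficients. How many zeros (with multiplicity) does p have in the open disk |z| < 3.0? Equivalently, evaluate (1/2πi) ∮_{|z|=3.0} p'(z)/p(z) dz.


The zeros of p are: -2, -4, -2, (-2 + 2i), (-2 - 2i).
Their magnitudes are: 2, 4, 2, 2.828, 2.828.
Zeros with |z| < R = 3.0: -2, -2, (-2 + 2i), (-2 - 2i).
Count = 4.
By the argument principle, (1/2πi) ∮_{|z|=R} p'(z)/p(z) dz equals exactly this count.

Number of zeros inside |z| < 3.0: 4.


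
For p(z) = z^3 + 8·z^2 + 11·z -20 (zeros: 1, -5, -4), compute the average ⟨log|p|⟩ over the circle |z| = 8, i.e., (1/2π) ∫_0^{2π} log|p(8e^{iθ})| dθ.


Zeros: -5, -4, 1; r = 8.
Inside |z| < r: -5, -4, 1. Outside (|z| ≥ r): ∅.
p(0) = -20, so log|p(0)| = log(20) = 2.9957.
Apply Jensen: I(r) = log|p(0)| + Σ_k log(r/|z_k|), summed over zeros inside |z| < r.
  log(r/|z_k|) for z_k = 1: log(8/1) = 2.0794
  log(r/|z_k|) for z_k = -5: log(8/5) = 0.4700
  log(r/|z_k|) for z_k = -4: log(8/4) = 0.6931
Sum over inside zeros: 3.2426.
I(r) = log|p(0)| + (inside sum) = 2.9957 + 3.2426 = 6.2383.
Closed form (all zeros inside, monic): I(r) = n·log(r) = 3·log(8) = 6.2383. ✓

I(r) ≈ 6.2383.


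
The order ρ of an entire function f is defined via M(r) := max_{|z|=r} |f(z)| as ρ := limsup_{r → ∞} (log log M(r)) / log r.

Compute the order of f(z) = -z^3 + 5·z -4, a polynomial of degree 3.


|f(z)| ≤ Σ|c_k|·r^k = O(r^3) as r → ∞. Polynomial growth is O(e^{r^ε}) for every ε > 0 (since r^3/e^{r^ε} → 0), so ρ ≤ ε for all ε > 0, i.e. ρ = 0. Every nonconstant polynomial has order 0.
Therefore ρ = 0.

Order ρ = 0.


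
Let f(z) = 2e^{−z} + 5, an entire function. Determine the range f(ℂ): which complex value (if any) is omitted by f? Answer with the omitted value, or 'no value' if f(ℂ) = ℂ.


Little Picard bounds the complement of f(ℂ) to at most one point.
e^{−z} is never zero on ℂ, so 2·e^{−z} takes every value in ℂ ∖ {0}. Adding 5 shifts the range to ℂ ∖ {5}. Thus f omits exactly the value 5.

Omitted value: 5.


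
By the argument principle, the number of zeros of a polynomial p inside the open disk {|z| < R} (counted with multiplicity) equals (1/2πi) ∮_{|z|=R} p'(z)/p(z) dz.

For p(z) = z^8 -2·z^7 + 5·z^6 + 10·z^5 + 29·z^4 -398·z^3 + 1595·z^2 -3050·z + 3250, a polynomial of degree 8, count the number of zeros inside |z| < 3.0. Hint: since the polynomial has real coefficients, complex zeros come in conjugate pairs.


The zeros of p are: (1 + 3i), (1 - 3i), (-3 + 2i), (-3 - 2i), (2 + 1i), (2 - 1i), (1 + 2i), (1 - 2i).
Their magnitudes are: 3.162, 3.162, 3.606, 3.606, 2.236, 2.236, 2.236, 2.236.
Zeros with |z| < R = 3.0: (2 + 1i), (2 - 1i), (1 + 2i), (1 - 2i).
Count = 4.
By the argument principle, (1/2πi) ∮_{|z|=R} p'(z)/p(z) dz equals exactly this count.

Number of zeros inside |z| < 3.0: 4.


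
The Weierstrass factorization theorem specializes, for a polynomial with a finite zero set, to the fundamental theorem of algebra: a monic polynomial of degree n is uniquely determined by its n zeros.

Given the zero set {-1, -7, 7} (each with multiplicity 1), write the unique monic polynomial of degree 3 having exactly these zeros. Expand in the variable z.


The polynomial is p(z) = ∏_{α ∈ S} (z − α), where S = {-1, -7, 7}.
Expanding the product yields: p(z) = z^3 + z^2 -49·z -49.
The resulting polynomial has degree 3 and real coefficients as required.

p(z) = z^3 + z^2 -49·z -49.


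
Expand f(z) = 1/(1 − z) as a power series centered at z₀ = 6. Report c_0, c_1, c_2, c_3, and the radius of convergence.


Let w = z − z₀, so z = z₀ + w.
Then 1 − z = 1 − (z₀ + w) = (1 − z₀) − w = -5 − w.
f(z) = 1/(-5 − w) = (1/(-5)) · 1/(1 − w/(-5)) = Σ_{n≥0} w^n / (-5)^(n+1).
So c_n = 1/(-5)^(n+1):
  c_0 = 1/(-5)^1 = -1/5.
  c_1 = 1/(-5)^2 = 1/25.
  c_2 = 1/(-5)^3 = -1/125.
  c_3 = 1/(-5)^4 = 1/625.
The series is valid for |w/d| < 1, i.e. |z − z₀| < |d|.
Radius of convergence: R = |1 − z₀| = |-5| = 5 (distance from z₀ to the singularity z = 1).

c_0 = -1/5, c_1 = 1/25, c_2 = -1/125, c_3 = 1/625; R = 5.


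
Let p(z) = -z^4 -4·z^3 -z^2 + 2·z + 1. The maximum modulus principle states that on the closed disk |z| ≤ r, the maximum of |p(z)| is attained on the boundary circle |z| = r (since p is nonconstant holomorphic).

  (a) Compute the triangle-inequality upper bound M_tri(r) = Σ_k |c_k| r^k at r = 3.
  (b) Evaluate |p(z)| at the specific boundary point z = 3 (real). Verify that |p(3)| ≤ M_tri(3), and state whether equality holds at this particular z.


Coefficients: c_0 = 1, c_1 = 2, c_2 = -1, c_3 = -4, c_4 = -1. Radius r = 3.
Part (a). Triangle bound: M_tri(r) = Σ_k |c_k| r^k
  = |1|·3^0 + |2|·3^1 + |-1|·3^2 + |-4|·3^3 + |-1|·3^4
  = 1 + 6 + 9 + 108 + 81 = 205.
This bounds M(r) := max_{|z|=r} |p(z)| from above; equality holds iff all terms c_k z^k can be made to align in phase at a single z on |z|=r.
Part (b). At z = 3 (real, on the circle |z| = r):
  p(3) = (1)·3^0 + (2)·3^1 + (-1)·3^2 + (-4)·3^3 + (-1)·3^4 = -191.
  |p(3)| = 191.
Check: |p(3)| = 191 ≤ 205 = M_tri(3). ✓ Equality does not hold at z = 3 (the coefficients have mixed signs, so the terms do not all align in phase there).

M_tri(3) = 205; |p(3)| = 191; equality at z=3: no.


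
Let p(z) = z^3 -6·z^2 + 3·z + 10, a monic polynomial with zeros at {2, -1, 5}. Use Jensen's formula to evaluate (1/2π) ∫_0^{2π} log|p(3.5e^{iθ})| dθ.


Zeros: -1, 2, 5; r = 3.5.
Inside |z| < r: -1, 2. Outside (|z| ≥ r): 5.
p(0) = 10, so log|p(0)| = log(10) = 2.3026.
Apply Jensen: I(r) = log|p(0)| + Σ_k log(r/|z_k|), summed over zeros inside |z| < r.
  log(r/|z_k|) for z_k = 2: log(3.5/2) = 0.5596
  log(r/|z_k|) for z_k = -1: log(3.5/1) = 1.2528
  Outside zeros (5) contribute nothing to the Jensen sum.
Sum over inside zeros: 1.8124.
I(r) = log|p(0)| + (inside sum) = 2.3026 + 1.8124 = 4.1150.
Note: since some zeros are outside |z| ≤ r, the simplified n·log(r) form does NOT apply — only the inside zeros contribute.

I(r) ≈ 4.1150.


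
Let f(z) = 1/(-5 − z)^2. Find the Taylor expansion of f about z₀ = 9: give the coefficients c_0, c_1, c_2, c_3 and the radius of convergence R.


Let w = z − z₀, so z = z₀ + w.
Then -5 − z = -5 − (z₀ + w) = (-5 − z₀) − w = -14 − w.
f(z) = 1/(-14 − w)^2 = (1/(-14)^2) · (1 − w/(-14))^{−2}.
By the binomial series (1−u)^{−2} = Σ_{n≥0} C(n+1, 1) u^n for |u|<1, with u = w/(-14):
  c_n = C(n+1, 1) / (-14)^(n+2).
  c_0 = 1/(-14)^2 = 1/196.
  c_1 = 2/(-14)^3 = -1/1372.
  c_2 = 3/(-14)^4 = 3/38416.
  c_3 = 4/(-14)^5 = -1/134456.
The series is valid for |w/d| < 1, i.e. |z − z₀| < |d|.
Radius of convergence: R = |-5 − z₀| = |-14| = 14 (distance from z₀ to the singularity z = -5).

c_0 = 1/196, c_1 = -1/1372, c_2 = 3/38416, c_3 = -1/134456; R = 14.


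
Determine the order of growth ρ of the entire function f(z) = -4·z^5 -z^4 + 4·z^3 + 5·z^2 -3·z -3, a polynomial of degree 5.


|f(z)| ≤ Σ|c_k|·r^k = O(r^5) as r → ∞. Polynomial growth is O(e^{r^ε}) for every ε > 0 (since r^5/e^{r^ε} → 0), so ρ ≤ ε for all ε > 0, i.e. ρ = 0. Every nonconstant polynomial has order 0.
Therefore ρ = 0.

Order ρ = 0.


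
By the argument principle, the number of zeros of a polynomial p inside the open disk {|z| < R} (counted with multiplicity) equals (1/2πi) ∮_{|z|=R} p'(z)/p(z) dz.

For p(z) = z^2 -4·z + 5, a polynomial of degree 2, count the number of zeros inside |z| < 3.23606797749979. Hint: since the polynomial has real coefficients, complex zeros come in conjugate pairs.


The zeros of p are: (2 + 1i), (2 - 1i).
Their magnitudes are: 2.236, 2.236.
Zeros with |z| < R = 3.23606797749979: (2 + 1i), (2 - 1i).
Count = 2.
By the argument principle, (1/2πi) ∮_{|z|=R} p'(z)/p(z) dz equals exactly this count.

Number of zeros inside |z| < 3.23606797749979: 2.


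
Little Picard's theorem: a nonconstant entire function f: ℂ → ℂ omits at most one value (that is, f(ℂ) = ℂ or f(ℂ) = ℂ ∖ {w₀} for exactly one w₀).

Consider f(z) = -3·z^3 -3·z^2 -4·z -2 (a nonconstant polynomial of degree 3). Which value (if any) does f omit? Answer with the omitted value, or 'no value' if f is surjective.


Little Picard bounds the complement of f(ℂ) to at most one point.
For every w ∈ ℂ, the equation p(z) − w = 0 is a nonconstant polynomial in z and hence has at least one root by the fundamental theorem of algebra. So p is surjective onto ℂ, omitting no value.

Omitted value: no value.


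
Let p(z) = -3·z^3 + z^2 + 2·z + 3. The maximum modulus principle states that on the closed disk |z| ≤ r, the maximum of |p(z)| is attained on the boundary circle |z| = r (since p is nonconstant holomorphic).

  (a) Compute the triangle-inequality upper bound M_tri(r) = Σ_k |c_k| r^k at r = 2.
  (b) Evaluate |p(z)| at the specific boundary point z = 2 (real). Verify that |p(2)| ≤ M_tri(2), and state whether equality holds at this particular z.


Coefficients: c_0 = 3, c_1 = 2, c_2 = 1, c_3 = -3. Radius r = 2.
Part (a). Triangle bound: M_tri(r) = Σ_k |c_k| r^k
  = |3|·2^0 + |2|·2^1 + |1|·2^2 + |-3|·2^3
  = 3 + 4 + 4 + 24 = 35.
This bounds M(r) := max_{|z|=r} |p(z)| from above; equality holds iff all terms c_k z^k can be made to align in phase at a single z on |z|=r.
Part (b). At z = 2 (real, on the circle |z| = r):
  p(2) = (3)·2^0 + (2)·2^1 + (1)·2^2 + (-3)·2^3 = -13.
  |p(2)| = 13.
Check: |p(2)| = 13 ≤ 35 = M_tri(2). ✓ Equality does not hold at z = 2 (the coefficients have mixed signs, so the terms do not all align in phase there).

M_tri(2) = 35; |p(2)| = 13; equality at z=2: no.


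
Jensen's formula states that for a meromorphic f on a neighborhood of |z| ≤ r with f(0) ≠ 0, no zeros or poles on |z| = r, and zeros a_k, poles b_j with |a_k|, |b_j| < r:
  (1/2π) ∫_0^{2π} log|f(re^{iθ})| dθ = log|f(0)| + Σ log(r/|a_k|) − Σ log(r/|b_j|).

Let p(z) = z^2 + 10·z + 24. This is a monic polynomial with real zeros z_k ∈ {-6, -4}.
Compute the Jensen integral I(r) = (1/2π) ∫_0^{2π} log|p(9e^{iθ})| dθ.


Zeros: -6, -4; r = 9.
Inside |z| < r: -6, -4. Outside (|z| ≥ r): ∅.
p(0) = 24, so log|p(0)| = log(24) = 3.1781.
Apply Jensen: I(r) = log|p(0)| + Σ_k log(r/|z_k|), summed over zeros inside |z| < r.
  log(r/|z_k|) for z_k = -6: log(9/6) = 0.4055
  log(r/|z_k|) for z_k = -4: log(9/4) = 0.8109
Sum over inside zeros: 1.2164.
I(r) = log|p(0)| + (inside sum) = 3.1781 + 1.2164 = 4.3944.
Closed form (all zeros inside, monic): I(r) = n·log(r) = 2·log(9) = 4.3944. ✓

I(r) ≈ 4.3944.


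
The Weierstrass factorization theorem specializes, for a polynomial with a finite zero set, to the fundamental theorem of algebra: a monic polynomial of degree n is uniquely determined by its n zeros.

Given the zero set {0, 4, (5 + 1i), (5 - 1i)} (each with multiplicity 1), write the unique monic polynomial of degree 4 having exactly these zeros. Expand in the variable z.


The polynomial is p(z) = ∏_{α ∈ S} (z − α), where S = {0, 4, (5 + 1i), (5 - 1i)}.
Expanding the product yields: p(z) = z^4 -14·z^3 + 66·z^2 -104·z.
Note conjugate pairs combine to real quadratics: (z − (5+1i))(z − (5−1i)) = z² − 10z + 26.
The resulting polynomial has degree 4 and real coefficients as required.

p(z) = z^4 -14·z^3 + 66·z^2 -104·z.


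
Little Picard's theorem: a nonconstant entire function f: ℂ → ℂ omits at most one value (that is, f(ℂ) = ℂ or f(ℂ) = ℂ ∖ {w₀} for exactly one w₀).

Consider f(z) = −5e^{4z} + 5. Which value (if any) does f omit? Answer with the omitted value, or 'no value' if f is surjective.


Little Picard bounds the complement of f(ℂ) to at most one point.
e^{4z} is never zero on ℂ, so -5·e^{4z} takes every value in ℂ ∖ {0}. Adding 5 shifts the range to ℂ ∖ {5}. Thus f omits exactly the value 5.

Omitted value: 5.


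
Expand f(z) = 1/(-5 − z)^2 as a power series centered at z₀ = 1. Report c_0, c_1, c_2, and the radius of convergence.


Let w = z − z₀, so z = z₀ + w.
Then -5 − z = -5 − (z₀ + w) = (-5 − z₀) − w = -6 − w.
f(z) = 1/(-6 − w)^2 = (1/(-6)^2) · (1 − w/(-6))^{−2}.
By the binomial series (1−u)^{−2} = Σ_{n≥0} C(n+1, 1) u^n for |u|<1, with u = w/(-6):
  c_n = C(n+1, 1) / (-6)^(n+2).
  c_0 = 1/(-6)^2 = 1/36.
  c_1 = 2/(-6)^3 = -1/108.
  c_2 = 3/(-6)^4 = 1/432.
The series is valid for |w/d| < 1, i.e. |z − z₀| < |d|.
Radius of convergence: R = |-5 − z₀| = |-6| = 6 (distance from z₀ to the singularity z = -5).

c_0 = 1/36, c_1 = -1/108, c_2 = 1/432; R = 6.


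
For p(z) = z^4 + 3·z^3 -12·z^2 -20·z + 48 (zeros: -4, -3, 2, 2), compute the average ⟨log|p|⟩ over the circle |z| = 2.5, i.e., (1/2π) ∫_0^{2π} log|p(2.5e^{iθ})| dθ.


Zeros: -4, -3, 2, 2; r = 2.5.
Inside |z| < r: 2, 2. Outside (|z| ≥ r): -4, -3.
p(0) = 48, so log|p(0)| = log(48) = 3.8712.
Apply Jensen: I(r) = log|p(0)| + Σ_k log(r/|z_k|), summed over zeros inside |z| < r.
  log(r/|z_k|) for z_k = 2: log(2.5/2) = 0.2231
  log(r/|z_k|) for z_k = 2: log(2.5/2) = 0.2231
  Outside zeros (-4, -3) contribute nothing to the Jensen sum.
Sum over inside zeros: 0.4463.
I(r) = log|p(0)| + (inside sum) = 3.8712 + 0.4463 = 4.3175.
Note: since some zeros are outside |z| ≤ r, the simplified n·log(r) form does NOT apply — only the inside zeros contribute.

I(r) ≈ 4.3175.


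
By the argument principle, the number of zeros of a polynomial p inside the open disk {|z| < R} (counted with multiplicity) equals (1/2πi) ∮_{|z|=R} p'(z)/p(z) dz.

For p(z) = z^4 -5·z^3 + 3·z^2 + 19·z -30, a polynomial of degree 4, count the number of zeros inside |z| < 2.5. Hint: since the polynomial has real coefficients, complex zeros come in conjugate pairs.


The zeros of p are: (2 + 1i), (2 - 1i), -2, 3.
Their magnitudes are: 2.236, 2.236, 2, 3.
Zeros with |z| < R = 2.5: (2 + 1i), (2 - 1i), -2.
Count = 3.
By the argument principle, (1/2πi) ∮_{|z|=R} p'(z)/p(z) dz equals exactly this count.

Number of zeros inside |z| < 2.5: 3.


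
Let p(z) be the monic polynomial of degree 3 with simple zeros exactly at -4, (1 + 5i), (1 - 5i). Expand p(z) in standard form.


The polynomial is p(z) = ∏_{α ∈ S} (z − α), where S = {-4, (1 + 5i), (1 - 5i)}.
Expanding the product yields: p(z) = z^3 + 2·z^2 + 18·z + 104.
Note conjugate pairs combine to real quadratics: (z − (1+5i))(z − (1−5i)) = z² − 2z + 26.
The resulting polynomial has degree 3 and real coefficients as required.

p(z) = z^3 + 2·z^2 + 18·z + 104.


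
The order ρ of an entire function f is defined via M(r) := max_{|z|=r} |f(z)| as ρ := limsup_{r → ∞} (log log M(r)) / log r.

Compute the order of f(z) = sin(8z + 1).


sin(w) is a linear combination of e^{iw} and e^{−iw} (or e^w, e^{−w} in the hyperbolic case), so |sin(w)| ≤ e^{|w|}. With w = 8z + 1, |w| ≤ 8|z| + 1 = 8r + 1 on |z| = r, giving M(r) ≤ e^{8r + 1}, so ρ ≤ 1. On a suitable ray (z = it for sin/cos; z = t for sinh/cosh, t real → ∞), |sin(8z + 1)| grows like e^{8|t|}/2, so ρ ≥ 1. Hence ρ = 1.
Therefore ρ = 1.

Order ρ = 1.


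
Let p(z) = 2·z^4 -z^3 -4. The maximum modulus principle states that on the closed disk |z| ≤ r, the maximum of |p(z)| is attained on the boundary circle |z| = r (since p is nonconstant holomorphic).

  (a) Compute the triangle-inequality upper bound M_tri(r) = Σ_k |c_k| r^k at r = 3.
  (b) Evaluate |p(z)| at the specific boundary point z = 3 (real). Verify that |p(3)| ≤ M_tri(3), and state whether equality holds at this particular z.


Coefficients: c_0 = -4, c_1 = 0, c_2 = 0, c_3 = -1, c_4 = 2. Radius r = 3.
Part (a). Triangle bound: M_tri(r) = Σ_k |c_k| r^k
  = |-4|·3^0 + |0|·3^1 + |0|·3^2 + |-1|·3^3 + |2|·3^4
  = 4 + 0 + 0 + 27 + 162 = 193.
This bounds M(r) := max_{|z|=r} |p(z)| from above; equality holds iff all terms c_k z^k can be made to align in phase at a single z on |z|=r.
Part (b). At z = 3 (real, on the circle |z| = r):
  p(3) = (-4)·3^0 + (0)·3^1 + (0)·3^2 + (-1)·3^3 + (2)·3^4 = 131.
  |p(3)| = 131.
Check: |p(3)| = 131 ≤ 193 = M_tri(3). ✓ Equality does not hold at z = 3 (the coefficients have mixed signs, so the terms do not all align in phase there).

M_tri(3) = 193; |p(3)| = 131; equality at z=3: no.


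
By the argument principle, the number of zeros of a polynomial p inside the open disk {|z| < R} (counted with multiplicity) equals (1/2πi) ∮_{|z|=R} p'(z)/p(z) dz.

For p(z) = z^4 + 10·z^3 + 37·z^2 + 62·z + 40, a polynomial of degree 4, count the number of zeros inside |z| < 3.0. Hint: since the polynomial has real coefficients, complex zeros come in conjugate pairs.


The zeros of p are: -4, (-2 + 1i), (-2 - 1i), -2.
Their magnitudes are: 4, 2.236, 2.236, 2.
Zeros with |z| < R = 3.0: (-2 + 1i), (-2 - 1i), -2.
Count = 3.
By the argument principle, (1/2πi) ∮_{|z|=R} p'(z)/p(z) dz equals exactly this count.

Number of zeros inside |z| < 3.0: 3.


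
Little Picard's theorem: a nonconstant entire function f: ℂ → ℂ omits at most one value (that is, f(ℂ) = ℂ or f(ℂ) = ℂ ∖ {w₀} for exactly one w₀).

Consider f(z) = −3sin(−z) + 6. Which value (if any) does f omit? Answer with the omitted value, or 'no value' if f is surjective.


Little Picard bounds the complement of f(ℂ) to at most one point.
sin is entire and surjective onto ℂ: for every w ∈ ℂ, sin(ζ) = w has a solution ζ ∈ ℂ (e.g., via the complex inverse arcsin). With ζ = −z this gives z = ζ/(-1). Then -3·sin(−z) takes every value in -3·ℂ = ℂ, and adding 6 is a bijection of ℂ. So f is surjective and omits no value. (Note: only on the real line is sin bounded by [−1, 1].)

Omitted value: no value.


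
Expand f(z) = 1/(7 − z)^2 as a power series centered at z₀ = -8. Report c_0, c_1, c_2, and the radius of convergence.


Let w = z − z₀, so z = z₀ + w.
Then 7 − z = 7 − (z₀ + w) = (7 − z₀) − w = 15 − w.
f(z) = 1/(15 − w)^2 = (1/(15)^2) · (1 − w/(15))^{−2}.
By the binomial series (1−u)^{−2} = Σ_{n≥0} C(n+1, 1) u^n for |u|<1, with u = w/(15):
  c_n = C(n+1, 1) / (15)^(n+2).
  c_0 = 1/(15)^2 = 1/225.
  c_1 = 2/(15)^3 = 2/3375.
  c_2 = 3/(15)^4 = 1/16875.
The series is valid for |w/d| < 1, i.e. |z − z₀| < |d|.
Radius of convergence: R = |7 − z₀| = |15| = 15 (distance from z₀ to the singularity z = 7).

c_0 = 1/225, c_1 = 2/3375, c_2 = 1/16875; R = 15.


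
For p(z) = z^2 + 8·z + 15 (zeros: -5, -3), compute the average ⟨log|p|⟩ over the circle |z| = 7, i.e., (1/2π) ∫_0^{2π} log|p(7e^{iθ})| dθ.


Zeros: -5, -3; r = 7.
Inside |z| < r: -5, -3. Outside (|z| ≥ r): ∅.
p(0) = 15, so log|p(0)| = log(15) = 2.7081.
Apply Jensen: I(r) = log|p(0)| + Σ_k log(r/|z_k|), summed over zeros inside |z| < r.
  log(r/|z_k|) for z_k = -5: log(7/5) = 0.3365
  log(r/|z_k|) for z_k = -3: log(7/3) = 0.8473
Sum over inside zeros: 1.1838.
I(r) = log|p(0)| + (inside sum) = 2.7081 + 1.1838 = 3.8918.
Closed form (all zeros inside, monic): I(r) = n·log(r) = 2·log(7) = 3.8918. ✓

I(r) ≈ 3.8918.


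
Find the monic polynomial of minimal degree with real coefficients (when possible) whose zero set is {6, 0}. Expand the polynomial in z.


The polynomial is p(z) = ∏_{α ∈ S} (z − α), where S = {6, 0}.
Expanding the product yields: p(z) = z^2 -6·z.
The resulting polynomial has degree 2 and real coefficients as required.

p(z) = z^2 -6·z.


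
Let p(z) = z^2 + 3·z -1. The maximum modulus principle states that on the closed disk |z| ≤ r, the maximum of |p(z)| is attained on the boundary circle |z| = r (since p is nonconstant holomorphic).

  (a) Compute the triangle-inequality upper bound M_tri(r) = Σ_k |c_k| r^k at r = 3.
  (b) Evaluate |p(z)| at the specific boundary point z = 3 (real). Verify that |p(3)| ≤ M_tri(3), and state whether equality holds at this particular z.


Coefficients: c_0 = -1, c_1 = 3, c_2 = 1. Radius r = 3.
Part (a). Triangle bound: M_tri(r) = Σ_k |c_k| r^k
  = |-1|·3^0 + |3|·3^1 + |1|·3^2
  = 1 + 9 + 9 = 19.
This bounds M(r) := max_{|z|=r} |p(z)| from above; equality holds iff all terms c_k z^k can be made to align in phase at a single z on |z|=r.
Part (b). At z = 3 (real, on the circle |z| = r):
  p(3) = (-1)·3^0 + (3)·3^1 + (1)·3^2 = 17.
  |p(3)| = 17.
Check: |p(3)| = 17 ≤ 19 = M_tri(3). ✓ Equality does not hold at z = 3 (the coefficients have mixed signs, so the terms do not all align in phase there).

M_tri(3) = 19; |p(3)| = 17; equality at z=3: no.


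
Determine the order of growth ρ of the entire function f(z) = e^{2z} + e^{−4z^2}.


Each summand is entire of order 1 and 2 respectively (as in the single-exponential case). The order of a sum is at most the max of the orders, so ρ ≤ 2. For the lower bound: on |z|=r choose arg z so that -4z^2 is real positive; then |e^{-4z^2}| = e^{4r^2} while |e^{2z}| ≤ e^{2r^1} = o(e^{4r^2}). So |f| ≥ e^{4r^2}(1 − o(1)) and ρ ≥ 2. Hence ρ = max(1, 2) = 2.
Therefore ρ = 2.

Order ρ = 2.


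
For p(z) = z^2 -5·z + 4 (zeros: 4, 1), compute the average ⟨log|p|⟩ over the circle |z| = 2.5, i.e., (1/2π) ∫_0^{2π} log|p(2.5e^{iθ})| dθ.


Zeros: 1, 4; r = 2.5.
Inside |z| < r: 1. Outside (|z| ≥ r): 4.
p(0) = 4, so log|p(0)| = log(4) = 1.3863.
Apply Jensen: I(r) = log|p(0)| + Σ_k log(r/|z_k|), summed over zeros inside |z| < r.
  log(r/|z_k|) for z_k = 1: log(2.5/1) = 0.9163
  Outside zeros (4) contribute nothing to the Jensen sum.
Sum over inside zeros: 0.9163.
I(r) = log|p(0)| + (inside sum) = 1.3863 + 0.9163 = 2.3026.
Note: since some zeros are outside |z| ≤ r, the simplified n·log(r) form does NOT apply — only the inside zeros contribute.

I(r) ≈ 2.3026.


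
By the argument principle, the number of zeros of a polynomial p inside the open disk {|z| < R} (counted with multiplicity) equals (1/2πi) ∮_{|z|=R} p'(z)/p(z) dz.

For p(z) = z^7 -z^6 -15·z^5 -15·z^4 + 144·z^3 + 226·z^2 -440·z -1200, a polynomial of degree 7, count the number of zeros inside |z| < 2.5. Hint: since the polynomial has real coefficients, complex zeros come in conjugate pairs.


The zeros of p are: 3, (3 + 1i), (3 - 1i), (-2 + 2i), (-2 - 2i), (-2 + 1i), (-2 - 1i).
Their magnitudes are: 3, 3.162, 3.162, 2.828, 2.828, 2.236, 2.236.
Zeros with |z| < R = 2.5: (-2 + 1i), (-2 - 1i).
Count = 2.
By the argument principle, (1/2πi) ∮_{|z|=R} p'(z)/p(z) dz equals exactly this count.

Number of zeros inside |z| < 2.5: 2.


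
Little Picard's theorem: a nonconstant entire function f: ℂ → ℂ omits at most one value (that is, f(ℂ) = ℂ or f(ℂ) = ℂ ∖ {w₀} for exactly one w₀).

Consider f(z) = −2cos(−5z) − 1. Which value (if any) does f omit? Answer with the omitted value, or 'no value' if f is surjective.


Little Picard bounds the complement of f(ℂ) to at most one point.
cos is entire and surjective onto ℂ: for every w ∈ ℂ, cos(ζ) = w has a solution ζ ∈ ℂ (e.g., via the complex inverse arccos). With ζ = −5z this gives z = ζ/(-5). Then -2·cos(−5z) takes every value in -2·ℂ = ℂ, and adding -1 is a bijection of ℂ. So f is surjective and omits no value. (Note: only on the real line is cos bounded by [−1, 1].)

Omitted value: no value.


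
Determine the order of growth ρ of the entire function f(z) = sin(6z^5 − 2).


Write sin(w) = (e^{iw} ± e^{−iw})/(2 or 2i), so |sin(w)| ≤ e^{|w|}. With w = 6z^5 − 2, |w| ≤ 6r^5 + 2 on |z|=r, giving M(r) ≤ e^{6r^5 + 2} and ρ ≤ 5. For the lower bound, choose z on |z|=r with 6z^5 purely imaginary of modulus 6r^5; then |sin(6z^5 − 2)| grows like e^{6r^5}/2, so ρ ≥ 5. Hence ρ = 5.
Therefore ρ = 5.

Order ρ = 5.


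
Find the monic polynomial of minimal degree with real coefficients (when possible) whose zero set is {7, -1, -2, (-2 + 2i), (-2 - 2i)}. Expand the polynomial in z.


The polynomial is p(z) = ∏_{α ∈ S} (z − α), where S = {7, -1, -2, (-2 + 2i), (-2 - 2i)}.
Expanding the product yields: p(z) = z^5 -27·z^3 -122·z^2 -208·z -112.
Note conjugate pairs combine to real quadratics: (z − (-2+2i))(z − (-2−2i)) = z² + 4z + 8.
The resulting polynomial has degree 5 and real coefficients as required.

p(z) = z^5 -27·z^3 -122·z^2 -208·z -112.


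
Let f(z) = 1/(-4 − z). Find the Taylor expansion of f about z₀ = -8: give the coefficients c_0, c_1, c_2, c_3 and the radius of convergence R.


Let w = z − z₀, so z = z₀ + w.
Then -4 − z = -4 − (z₀ + w) = (-4 − z₀) − w = 4 − w.
f(z) = 1/(4 − w) = (1/(4)) · 1/(1 − w/(4)) = Σ_{n≥0} w^n / (4)^(n+1).
So c_n = 1/(4)^(n+1):
  c_0 = 1/(4)^1 = 1/4.
  c_1 = 1/(4)^2 = 1/16.
  c_2 = 1/(4)^3 = 1/64.
  c_3 = 1/(4)^4 = 1/256.
The series is valid for |w/d| < 1, i.e. |z − z₀| < |d|.
Radius of convergence: R = |-4 − z₀| = |4| = 4 (distance from z₀ to the singularity z = -4).

c_0 = 1/4, c_1 = 1/16, c_2 = 1/64, c_3 = 1/256; R = 4.


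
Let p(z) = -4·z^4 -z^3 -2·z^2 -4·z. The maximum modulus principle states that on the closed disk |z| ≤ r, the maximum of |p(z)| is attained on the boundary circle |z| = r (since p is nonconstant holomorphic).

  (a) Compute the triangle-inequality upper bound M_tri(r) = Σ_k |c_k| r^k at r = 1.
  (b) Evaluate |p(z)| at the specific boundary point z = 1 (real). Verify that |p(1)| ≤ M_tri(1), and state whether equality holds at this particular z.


Coefficients: c_0 = 0, c_1 = -4, c_2 = -2, c_3 = -1, c_4 = -4. Radius r = 1.
Part (a). Triangle bound: M_tri(r) = Σ_k |c_k| r^k
  = |0|·1^0 + |-4|·1^1 + |-2|·1^2 + |-1|·1^3 + |-4|·1^4
  = 0 + 4 + 2 + 1 + 4 = 11.
This bounds M(r) := max_{|z|=r} |p(z)| from above; equality holds iff all terms c_k z^k can be made to align in phase at a single z on |z|=r.
Part (b). At z = 1 (real, on the circle |z| = r):
  p(1) = (0)·1^0 + (-4)·1^1 + (-2)·1^2 + (-1)·1^3 + (-4)·1^4 = -11.
  |p(1)| = 11.
Since all nonzero coefficients share the same sign, |p(1)| = 11 = M_tri(1); the triangle bound is attained at z = 1, so in fact M(r) = 11.

M_tri(1) = 11; |p(1)| = 11; equality at z=1: yes.


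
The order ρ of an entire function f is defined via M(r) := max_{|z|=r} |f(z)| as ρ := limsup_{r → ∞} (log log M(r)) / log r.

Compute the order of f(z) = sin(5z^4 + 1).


Write sin(w) = (e^{iw} ± e^{−iw})/(2 or 2i), so |sin(w)| ≤ e^{|w|}. With w = 5z^4 + 1, |w| ≤ 5r^4 + 1 on |z|=r, giving M(r) ≤ e^{5r^4 + 1} and ρ ≤ 4. For the lower bound, choose z on |z|=r with 5z^4 purely imaginary of modulus 5r^4; then |sin(5z^4 + 1)| grows like e^{5r^4}/2, so ρ ≥ 4. Hence ρ = 4.
Therefore ρ = 4.

Order ρ = 4.


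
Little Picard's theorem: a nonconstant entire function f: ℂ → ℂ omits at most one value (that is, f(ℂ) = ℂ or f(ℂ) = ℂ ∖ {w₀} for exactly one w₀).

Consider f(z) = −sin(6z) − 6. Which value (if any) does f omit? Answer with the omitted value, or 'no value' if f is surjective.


Little Picard bounds the complement of f(ℂ) to at most one point.
sin is entire and surjective onto ℂ: for every w ∈ ℂ, sin(ζ) = w has a solution ζ ∈ ℂ (e.g., via the complex inverse arcsin). With ζ = 6z this gives z = ζ/(6). Then -1·sin(6z) takes every value in -1·ℂ = ℂ, and adding -6 is a bijection of ℂ. So f is surjective and omits no value. (Note: only on the real line is sin bounded by [−1, 1].)

Omitted value: no value.


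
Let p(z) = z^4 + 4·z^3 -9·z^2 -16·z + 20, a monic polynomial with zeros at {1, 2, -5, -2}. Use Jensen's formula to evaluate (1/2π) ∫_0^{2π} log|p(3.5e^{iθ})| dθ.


Zeros: -5, -2, 1, 2; r = 3.5.
Inside |z| < r: -2, 1, 2. Outside (|z| ≥ r): -5.
p(0) = 20, so log|p(0)| = log(20) = 2.9957.
Apply Jensen: I(r) = log|p(0)| + Σ_k log(r/|z_k|), summed over zeros inside |z| < r.
  log(r/|z_k|) for z_k = 1: log(3.5/1) = 1.2528
  log(r/|z_k|) for z_k = 2: log(3.5/2) = 0.5596
  log(r/|z_k|) for z_k = -2: log(3.5/2) = 0.5596
  Outside zeros (-5) contribute nothing to the Jensen sum.
Sum over inside zeros: 2.3720.
I(r) = log|p(0)| + (inside sum) = 2.9957 + 2.3720 = 5.3677.
Note: since some zeros are outside |z| ≤ r, the simplified n·log(r) form does NOT apply — only the inside zeros contribute.

I(r) ≈ 5.3677.


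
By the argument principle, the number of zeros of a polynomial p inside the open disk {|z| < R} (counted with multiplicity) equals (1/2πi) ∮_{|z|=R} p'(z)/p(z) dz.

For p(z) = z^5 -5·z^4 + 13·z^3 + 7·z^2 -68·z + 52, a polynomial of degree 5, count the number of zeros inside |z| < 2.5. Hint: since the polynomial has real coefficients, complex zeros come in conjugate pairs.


The zeros of p are: (2 + 3i), (2 - 3i), 2, 1, -2.
Their magnitudes are: 3.606, 3.606, 2, 1, 2.
Zeros with |z| < R = 2.5: 2, 1, -2.
Count = 3.
By the argument principle, (1/2πi) ∮_{|z|=R} p'(z)/p(z) dz equals exactly this count.

Number of zeros inside |z| < 2.5: 3.


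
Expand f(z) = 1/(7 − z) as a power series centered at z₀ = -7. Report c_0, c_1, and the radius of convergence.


Let w = z − z₀, so z = z₀ + w.
Then 7 − z = 7 − (z₀ + w) = (7 − z₀) − w = 14 − w.
f(z) = 1/(14 − w) = (1/(14)) · 1/(1 − w/(14)) = Σ_{n≥0} w^n / (14)^(n+1).
So c_n = 1/(14)^(n+1):
  c_0 = 1/(14)^1 = 1/14.
  c_1 = 1/(14)^2 = 1/196.
The series is valid for |w/d| < 1, i.e. |z − z₀| < |d|.
Radius of convergence: R = |7 − z₀| = |14| = 14 (distance from z₀ to the singularity z = 7).

c_0 = 1/14, c_1 = 1/196; R = 14.


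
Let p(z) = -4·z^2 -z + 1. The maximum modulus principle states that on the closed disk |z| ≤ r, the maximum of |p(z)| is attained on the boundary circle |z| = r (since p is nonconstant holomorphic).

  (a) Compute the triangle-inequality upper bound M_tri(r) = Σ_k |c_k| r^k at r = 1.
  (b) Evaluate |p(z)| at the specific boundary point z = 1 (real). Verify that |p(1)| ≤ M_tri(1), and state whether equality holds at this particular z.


Coefficients: c_0 = 1, c_1 = -1, c_2 = -4. Radius r = 1.
Part (a). Triangle bound: M_tri(r) = Σ_k |c_k| r^k
  = |1|·1^0 + |-1|·1^1 + |-4|·1^2
  = 1 + 1 + 4 = 6.
This bounds M(r) := max_{|z|=r} |p(z)| from above; equality holds iff all terms c_k z^k can be made to align in phase at a single z on |z|=r.
Part (b). At z = 1 (real, on the circle |z| = r):
  p(1) = (1)·1^0 + (-1)·1^1 + (-4)·1^2 = -4.
  |p(1)| = 4.
Check: |p(1)| = 4 ≤ 6 = M_tri(1). ✓ Equality does not hold at z = 1 (the coefficients have mixed signs, so the terms do not all align in phase there).

M_tri(1) = 6; |p(1)| = 4; equality at z=1: no.


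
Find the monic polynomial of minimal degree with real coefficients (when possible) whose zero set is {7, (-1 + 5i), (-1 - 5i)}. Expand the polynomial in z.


The polynomial is p(z) = ∏_{α ∈ S} (z − α), where S = {7, (-1 + 5i), (-1 - 5i)}.
Expanding the product yields: p(z) = z^3 -5·z^2 + 12·z -182.
Note conjugate pairs combine to real quadratics: (z − (-1+5i))(z − (-1−5i)) = z² + 2z + 26.
The resulting polynomial has degree 3 and real coefficients as required.

p(z) = z^3 -5·z^2 + 12·z -182.


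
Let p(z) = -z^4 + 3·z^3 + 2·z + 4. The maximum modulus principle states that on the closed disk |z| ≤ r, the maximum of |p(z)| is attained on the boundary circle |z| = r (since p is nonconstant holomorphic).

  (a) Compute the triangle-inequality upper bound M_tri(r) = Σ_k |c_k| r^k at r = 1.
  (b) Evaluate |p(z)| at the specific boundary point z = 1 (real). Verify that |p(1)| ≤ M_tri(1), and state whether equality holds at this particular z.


Coefficients: c_0 = 4, c_1 = 2, c_2 = 0, c_3 = 3, c_4 = -1. Radius r = 1.
Part (a). Triangle bound: M_tri(r) = Σ_k |c_k| r^k
  = |4|·1^0 + |2|·1^1 + |0|·1^2 + |3|·1^3 + |-1|·1^4
  = 4 + 2 + 0 + 3 + 1 = 10.
This bounds M(r) := max_{|z|=r} |p(z)| from above; equality holds iff all terms c_k z^k can be made to align in phase at a single z on |z|=r.
Part (b). At z = 1 (real, on the circle |z| = r):
  p(1) = (4)·1^0 + (2)·1^1 + (0)·1^2 + (3)·1^3 + (-1)·1^4 = 8.
  |p(1)| = 8.
Check: |p(1)| = 8 ≤ 10 = M_tri(1). ✓ Equality does not hold at z = 1 (the coefficients have mixed signs, so the terms do not all align in phase there).

M_tri(1) = 10; |p(1)| = 8; equality at z=1: no.


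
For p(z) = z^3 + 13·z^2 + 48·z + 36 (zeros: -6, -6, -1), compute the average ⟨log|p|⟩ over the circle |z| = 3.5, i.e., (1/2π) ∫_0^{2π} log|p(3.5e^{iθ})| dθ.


Zeros: -6, -6, -1; r = 3.5.
Inside |z| < r: -1. Outside (|z| ≥ r): -6, -6.
p(0) = 36, so log|p(0)| = log(36) = 3.5835.
Apply Jensen: I(r) = log|p(0)| + Σ_k log(r/|z_k|), summed over zeros inside |z| < r.
  log(r/|z_k|) for z_k = -1: log(3.5/1) = 1.2528
  Outside zeros (-6, -6) contribute nothing to the Jensen sum.
Sum over inside zeros: 1.2528.
I(r) = log|p(0)| + (inside sum) = 3.5835 + 1.2528 = 4.8363.
Note: since some zeros are outside |z| ≤ r, the simplified n·log(r) form does NOT apply — only the inside zeros contribute.

I(r) ≈ 4.8363.


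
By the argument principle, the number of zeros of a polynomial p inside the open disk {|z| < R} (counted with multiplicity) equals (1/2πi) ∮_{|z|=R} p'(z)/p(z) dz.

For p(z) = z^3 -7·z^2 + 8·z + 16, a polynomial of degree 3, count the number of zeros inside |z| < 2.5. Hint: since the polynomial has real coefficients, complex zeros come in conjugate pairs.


The zeros of p are: -1, 4, 4.
Their magnitudes are: 1, 4, 4.
Zeros with |z| < R = 2.5: -1.
Count = 1.
By the argument principle, (1/2πi) ∮_{|z|=R} p'(z)/p(z) dz equals exactly this count.

Number of zeros inside |z| < 2.5: 1.


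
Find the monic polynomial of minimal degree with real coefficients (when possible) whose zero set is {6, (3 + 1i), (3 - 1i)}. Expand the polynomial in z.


The polynomial is p(z) = ∏_{α ∈ S} (z − α), where S = {6, (3 + 1i), (3 - 1i)}.
Expanding the product yields: p(z) = z^3 -12·z^2 + 46·z -60.
Note conjugate pairs combine to real quadratics: (z − (3+1i))(z − (3−1i)) = z² − 6z + 10.
The resulting polynomial has degree 3 and real coefficients as required.

p(z) = z^3 -12·z^2 + 46·z -60.


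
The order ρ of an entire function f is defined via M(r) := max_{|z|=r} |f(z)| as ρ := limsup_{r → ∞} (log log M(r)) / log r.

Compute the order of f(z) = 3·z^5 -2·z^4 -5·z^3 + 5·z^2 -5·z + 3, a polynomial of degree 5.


|f(z)| ≤ Σ|c_k|·r^k = O(r^5) as r → ∞. Polynomial growth is O(e^{r^ε}) for every ε > 0 (since r^5/e^{r^ε} → 0), so ρ ≤ ε for all ε > 0, i.e. ρ = 0. Every nonconstant polynomial has order 0.
Therefore ρ = 0.

Order ρ = 0.


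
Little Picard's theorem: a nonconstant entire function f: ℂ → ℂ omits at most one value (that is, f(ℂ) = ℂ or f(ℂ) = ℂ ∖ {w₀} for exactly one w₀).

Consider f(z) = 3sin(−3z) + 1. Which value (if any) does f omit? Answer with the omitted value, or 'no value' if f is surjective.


Little Picard bounds the complement of f(ℂ) to at most one point.
sin is entire and surjective onto ℂ: for every w ∈ ℂ, sin(ζ) = w has a solution ζ ∈ ℂ (e.g., via the complex inverse arcsin). With ζ = −3z this gives z = ζ/(-3). Then 3·sin(−3z) takes every value in 3·ℂ = ℂ, and adding 1 is a bijection of ℂ. So f is surjective and omits no value. (Note: only on the real line is sin bounded by [−1, 1].)

Omitted value: no value.
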